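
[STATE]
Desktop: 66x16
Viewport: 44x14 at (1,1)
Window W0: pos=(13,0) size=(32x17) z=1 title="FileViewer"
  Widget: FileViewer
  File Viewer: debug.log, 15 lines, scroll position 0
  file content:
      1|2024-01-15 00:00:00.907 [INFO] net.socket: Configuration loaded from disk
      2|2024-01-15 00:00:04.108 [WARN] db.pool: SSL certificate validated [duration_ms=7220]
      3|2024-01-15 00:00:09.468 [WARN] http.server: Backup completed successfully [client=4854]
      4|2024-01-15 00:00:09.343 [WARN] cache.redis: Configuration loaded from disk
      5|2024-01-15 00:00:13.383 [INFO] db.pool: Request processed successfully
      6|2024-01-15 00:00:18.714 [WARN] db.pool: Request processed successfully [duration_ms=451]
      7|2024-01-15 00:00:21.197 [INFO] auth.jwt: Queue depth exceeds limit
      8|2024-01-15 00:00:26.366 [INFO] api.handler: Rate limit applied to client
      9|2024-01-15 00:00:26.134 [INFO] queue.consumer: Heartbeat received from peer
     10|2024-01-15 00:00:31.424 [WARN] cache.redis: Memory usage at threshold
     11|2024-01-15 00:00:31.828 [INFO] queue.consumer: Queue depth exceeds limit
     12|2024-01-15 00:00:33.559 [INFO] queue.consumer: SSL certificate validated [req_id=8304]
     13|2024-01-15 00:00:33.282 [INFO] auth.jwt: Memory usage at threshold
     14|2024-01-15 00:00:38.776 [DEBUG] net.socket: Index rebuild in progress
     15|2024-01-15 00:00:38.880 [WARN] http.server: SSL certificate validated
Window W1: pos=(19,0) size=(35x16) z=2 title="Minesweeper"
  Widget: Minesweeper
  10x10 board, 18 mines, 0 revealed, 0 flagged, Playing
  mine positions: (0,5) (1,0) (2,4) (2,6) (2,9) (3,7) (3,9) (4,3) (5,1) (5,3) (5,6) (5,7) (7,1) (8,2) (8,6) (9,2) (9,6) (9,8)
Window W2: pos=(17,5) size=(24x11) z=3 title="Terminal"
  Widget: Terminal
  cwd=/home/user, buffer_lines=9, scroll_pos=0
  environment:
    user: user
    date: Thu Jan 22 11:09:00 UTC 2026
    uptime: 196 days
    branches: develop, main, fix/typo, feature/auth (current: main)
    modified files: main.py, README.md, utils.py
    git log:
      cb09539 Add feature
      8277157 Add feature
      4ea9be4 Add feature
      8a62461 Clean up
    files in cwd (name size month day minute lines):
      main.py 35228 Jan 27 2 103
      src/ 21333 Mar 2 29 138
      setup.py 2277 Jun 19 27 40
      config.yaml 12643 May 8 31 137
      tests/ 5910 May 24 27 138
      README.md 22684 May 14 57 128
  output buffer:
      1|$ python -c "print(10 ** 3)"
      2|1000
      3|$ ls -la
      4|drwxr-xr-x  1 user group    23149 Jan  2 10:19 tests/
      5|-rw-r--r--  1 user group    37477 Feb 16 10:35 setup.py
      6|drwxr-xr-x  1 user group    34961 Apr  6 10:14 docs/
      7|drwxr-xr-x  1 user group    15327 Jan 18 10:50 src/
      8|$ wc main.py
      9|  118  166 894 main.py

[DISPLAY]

            ┃ File┃ Minesweeper             
            ┠─────┠─────────────────────────
            ┃2024-┃■■■■■■■■■■               
            ┃2024-┃■■■■■■■■■■               
            ┃202┏━━━━━━━━━━━━━━━━━━━━━━┓    
            ┃202┃ Terminal             ┃    
            ┃202┠──────────────────────┨    
            ┃202┃$ python -c "print(10 ┃    
            ┃202┃1000                  ┃    
            ┃202┃$ ls -la              ┃    
            ┃202┃drwxr-xr-x  1 user gro┃    
            ┃202┃-rw-r--r--  1 user gro┃    
            ┃202┃drwxr-xr-x  1 user gro┃    
            ┃202┃drwxr-xr-x  1 user gro┃    


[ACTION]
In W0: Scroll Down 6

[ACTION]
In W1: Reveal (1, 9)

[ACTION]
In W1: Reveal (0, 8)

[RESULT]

            ┃ File┃ Minesweeper             
            ┠─────┠─────────────────────────
            ┃2024-┃■■■■■■1                  
            ┃2024-┃■■■■■■2111               
            ┃202┏━━━━━━━━━━━━━━━━━━━━━━┓    
            ┃202┃ Terminal             ┃    
            ┃202┠──────────────────────┨    
            ┃202┃$ python -c "print(10 ┃    
            ┃202┃1000                  ┃    
            ┃202┃$ ls -la              ┃    
            ┃202┃drwxr-xr-x  1 user gro┃    
            ┃202┃-rw-r--r--  1 user gro┃    
            ┃202┃drwxr-xr-x  1 user gro┃    
            ┃202┃drwxr-xr-x  1 user gro┃    


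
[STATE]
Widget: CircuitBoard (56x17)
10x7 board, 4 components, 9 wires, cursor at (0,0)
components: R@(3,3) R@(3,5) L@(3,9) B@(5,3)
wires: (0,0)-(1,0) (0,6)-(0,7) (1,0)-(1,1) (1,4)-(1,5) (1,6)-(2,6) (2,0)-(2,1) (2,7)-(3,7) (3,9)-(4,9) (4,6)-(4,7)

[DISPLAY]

   0 1 2 3 4 5 6 7 8 9                                  
0  [.]                      · ─ ·                       
    │                                                   
1   · ─ ·           · ─ ·   ·                           
                            │                           
2   · ─ ·                   ·   ·                       
                                │                       
3               R       R       ·       L               
                                        │               
4                           · ─ ·       ·               
                                                        
5               B                                       
                                                        
6                                                       
Cursor: (0,0)                                           
                                                        
                                                        


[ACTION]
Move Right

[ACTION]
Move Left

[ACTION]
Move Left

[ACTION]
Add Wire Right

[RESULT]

   0 1 2 3 4 5 6 7 8 9                                  
0  [.]─ ·                   · ─ ·                       
    │                                                   
1   · ─ ·           · ─ ·   ·                           
                            │                           
2   · ─ ·                   ·   ·                       
                                │                       
3               R       R       ·       L               
                                        │               
4                           · ─ ·       ·               
                                                        
5               B                                       
                                                        
6                                                       
Cursor: (0,0)                                           
                                                        
                                                        


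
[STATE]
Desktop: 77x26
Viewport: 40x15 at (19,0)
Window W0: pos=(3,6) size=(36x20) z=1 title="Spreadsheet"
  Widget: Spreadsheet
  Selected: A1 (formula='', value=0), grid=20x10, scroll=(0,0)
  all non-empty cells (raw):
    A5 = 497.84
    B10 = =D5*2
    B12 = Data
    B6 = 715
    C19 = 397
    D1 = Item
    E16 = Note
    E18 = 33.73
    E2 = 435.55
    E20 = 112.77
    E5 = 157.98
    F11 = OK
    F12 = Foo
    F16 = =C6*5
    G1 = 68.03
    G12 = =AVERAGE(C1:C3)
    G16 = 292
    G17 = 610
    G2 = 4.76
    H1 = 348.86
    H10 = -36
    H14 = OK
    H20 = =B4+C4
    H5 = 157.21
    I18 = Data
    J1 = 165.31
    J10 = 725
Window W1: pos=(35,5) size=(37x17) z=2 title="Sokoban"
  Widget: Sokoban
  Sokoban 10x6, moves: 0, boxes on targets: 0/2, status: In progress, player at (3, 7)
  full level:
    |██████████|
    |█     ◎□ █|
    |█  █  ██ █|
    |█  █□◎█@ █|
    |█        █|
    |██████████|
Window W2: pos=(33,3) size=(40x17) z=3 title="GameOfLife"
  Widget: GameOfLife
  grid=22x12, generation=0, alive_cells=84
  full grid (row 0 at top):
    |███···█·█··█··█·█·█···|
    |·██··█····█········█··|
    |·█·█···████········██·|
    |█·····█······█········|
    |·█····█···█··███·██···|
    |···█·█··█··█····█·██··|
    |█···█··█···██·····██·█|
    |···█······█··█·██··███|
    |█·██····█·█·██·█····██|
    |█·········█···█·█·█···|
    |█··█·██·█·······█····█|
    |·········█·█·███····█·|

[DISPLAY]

                                        
                                        
                                        
              ┏━━━━━━━━━━━━━━━━━━━━━━━━━
              ┃ GameOfLife              
              ┠─────────────────────────
━━━━━━━━━━━━━━┃Gen: 0                   
              ┃███···█·█··█··█·█·█···   
──────────────┃·██··█····█········█··   
              ┃·█·█···████········██·   
B       C     ┃█·····█······█········   
--------------┃·█····█···█··███·██···   
    0       0I┃···█·█··█··█····█·██··   
    0       0 ┃█···█··█···██·····██·█   
    0       0 ┃···█······█··█·██··███   


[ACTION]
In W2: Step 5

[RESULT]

                                        
                                        
                                        
              ┏━━━━━━━━━━━━━━━━━━━━━━━━━
              ┃ GameOfLife              
              ┠─────────────────────────
━━━━━━━━━━━━━━┃Gen: 5                   
              ┃······················   
──────────────┃·····█···██···········   
              ┃██·██······██·········   
B       C     ┃█·█·████····█·········   
--------------┃··█··██···█·█······██·   
    0       0I┃·██····██·██······█··█   
    0       0 ┃··········█··········█   
    0       0 ┃·······██·█·██········   


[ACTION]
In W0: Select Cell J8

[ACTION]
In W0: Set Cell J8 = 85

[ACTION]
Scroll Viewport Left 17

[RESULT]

                                        
                                        
                                        
                               ┏━━━━━━━━
                               ┃ GameOfL
                               ┠────────
 ┏━━━━━━━━━━━━━━━━━━━━━━━━━━━━━┃Gen: 5  
 ┃ Spreadsheet                 ┃········
 ┠─────────────────────────────┃·····█··
 ┃J8: 85                       ┃██·██···
 ┃       A       B       C     ┃█·█·████
 ┃-----------------------------┃··█··██·
 ┃  1        0       0       0I┃·██····█
 ┃  2        0       0       0 ┃········
 ┃  3        0       0       0 ┃·······█


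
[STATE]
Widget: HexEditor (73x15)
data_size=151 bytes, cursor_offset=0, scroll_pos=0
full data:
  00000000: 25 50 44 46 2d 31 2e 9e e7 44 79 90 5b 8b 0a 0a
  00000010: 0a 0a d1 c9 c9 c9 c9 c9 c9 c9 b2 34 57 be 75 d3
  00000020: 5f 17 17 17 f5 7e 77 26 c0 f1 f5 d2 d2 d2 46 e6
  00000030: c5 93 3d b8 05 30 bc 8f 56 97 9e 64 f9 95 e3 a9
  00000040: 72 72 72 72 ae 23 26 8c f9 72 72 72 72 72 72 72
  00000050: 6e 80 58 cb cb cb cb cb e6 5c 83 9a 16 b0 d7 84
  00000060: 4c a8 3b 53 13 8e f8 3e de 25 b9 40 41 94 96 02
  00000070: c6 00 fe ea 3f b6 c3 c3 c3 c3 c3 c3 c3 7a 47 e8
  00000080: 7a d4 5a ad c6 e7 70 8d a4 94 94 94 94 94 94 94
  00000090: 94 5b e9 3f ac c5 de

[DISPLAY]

00000000  25 50 44 46 2d 31 2e 9e  e7 44 79 90 5b 8b 0a 0a  |%PDF-1...Dy.
00000010  0a 0a d1 c9 c9 c9 c9 c9  c9 c9 b2 34 57 be 75 d3  |...........4
00000020  5f 17 17 17 f5 7e 77 26  c0 f1 f5 d2 d2 d2 46 e6  |_....~w&....
00000030  c5 93 3d b8 05 30 bc 8f  56 97 9e 64 f9 95 e3 a9  |..=..0..V..d
00000040  72 72 72 72 ae 23 26 8c  f9 72 72 72 72 72 72 72  |rrrr.#&..rrr
00000050  6e 80 58 cb cb cb cb cb  e6 5c 83 9a 16 b0 d7 84  |n.X......\..
00000060  4c a8 3b 53 13 8e f8 3e  de 25 b9 40 41 94 96 02  |L.;S...>.%.@
00000070  c6 00 fe ea 3f b6 c3 c3  c3 c3 c3 c3 c3 7a 47 e8  |....?.......
00000080  7a d4 5a ad c6 e7 70 8d  a4 94 94 94 94 94 94 94  |z.Z...p.....
00000090  94 5b e9 3f ac c5 de                              |.[.?...     
                                                                         
                                                                         
                                                                         
                                                                         
                                                                         


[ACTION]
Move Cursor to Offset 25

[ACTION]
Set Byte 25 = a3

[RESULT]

00000000  25 50 44 46 2d 31 2e 9e  e7 44 79 90 5b 8b 0a 0a  |%PDF-1...Dy.
00000010  0a 0a d1 c9 c9 c9 c9 c9  c9 A3 b2 34 57 be 75 d3  |...........4
00000020  5f 17 17 17 f5 7e 77 26  c0 f1 f5 d2 d2 d2 46 e6  |_....~w&....
00000030  c5 93 3d b8 05 30 bc 8f  56 97 9e 64 f9 95 e3 a9  |..=..0..V..d
00000040  72 72 72 72 ae 23 26 8c  f9 72 72 72 72 72 72 72  |rrrr.#&..rrr
00000050  6e 80 58 cb cb cb cb cb  e6 5c 83 9a 16 b0 d7 84  |n.X......\..
00000060  4c a8 3b 53 13 8e f8 3e  de 25 b9 40 41 94 96 02  |L.;S...>.%.@
00000070  c6 00 fe ea 3f b6 c3 c3  c3 c3 c3 c3 c3 7a 47 e8  |....?.......
00000080  7a d4 5a ad c6 e7 70 8d  a4 94 94 94 94 94 94 94  |z.Z...p.....
00000090  94 5b e9 3f ac c5 de                              |.[.?...     
                                                                         
                                                                         
                                                                         
                                                                         
                                                                         


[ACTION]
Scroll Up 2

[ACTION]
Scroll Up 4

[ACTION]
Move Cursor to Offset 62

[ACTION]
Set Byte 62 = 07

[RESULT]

00000000  25 50 44 46 2d 31 2e 9e  e7 44 79 90 5b 8b 0a 0a  |%PDF-1...Dy.
00000010  0a 0a d1 c9 c9 c9 c9 c9  c9 a3 b2 34 57 be 75 d3  |...........4
00000020  5f 17 17 17 f5 7e 77 26  c0 f1 f5 d2 d2 d2 46 e6  |_....~w&....
00000030  c5 93 3d b8 05 30 bc 8f  56 97 9e 64 f9 95 07 a9  |..=..0..V..d
00000040  72 72 72 72 ae 23 26 8c  f9 72 72 72 72 72 72 72  |rrrr.#&..rrr
00000050  6e 80 58 cb cb cb cb cb  e6 5c 83 9a 16 b0 d7 84  |n.X......\..
00000060  4c a8 3b 53 13 8e f8 3e  de 25 b9 40 41 94 96 02  |L.;S...>.%.@
00000070  c6 00 fe ea 3f b6 c3 c3  c3 c3 c3 c3 c3 7a 47 e8  |....?.......
00000080  7a d4 5a ad c6 e7 70 8d  a4 94 94 94 94 94 94 94  |z.Z...p.....
00000090  94 5b e9 3f ac c5 de                              |.[.?...     
                                                                         
                                                                         
                                                                         
                                                                         
                                                                         


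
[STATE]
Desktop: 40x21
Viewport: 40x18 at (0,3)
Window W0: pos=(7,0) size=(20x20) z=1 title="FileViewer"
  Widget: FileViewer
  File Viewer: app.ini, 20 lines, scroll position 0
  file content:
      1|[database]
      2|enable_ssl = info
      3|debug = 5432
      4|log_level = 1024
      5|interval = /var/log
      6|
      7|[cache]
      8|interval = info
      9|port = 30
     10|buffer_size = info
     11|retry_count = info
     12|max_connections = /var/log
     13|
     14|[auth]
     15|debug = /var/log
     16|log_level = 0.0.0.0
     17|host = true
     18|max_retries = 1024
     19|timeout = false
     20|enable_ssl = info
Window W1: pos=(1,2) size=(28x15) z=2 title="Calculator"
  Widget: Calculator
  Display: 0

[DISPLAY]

 ┃ Calculator               ┃           
 ┠──────────────────────────┨           
 ┃                         0┃           
 ┃┌───┬───┬───┬───┐         ┃           
 ┃│ 7 │ 8 │ 9 │ ÷ │         ┃           
 ┃├───┼───┼───┼───┤         ┃           
 ┃│ 4 │ 5 │ 6 │ × │         ┃           
 ┃├───┼───┼───┼───┤         ┃           
 ┃│ 1 │ 2 │ 3 │ - │         ┃           
 ┃├───┼───┼───┼───┤         ┃           
 ┃│ 0 │ . │ = │ + │         ┃           
 ┃├───┼───┼───┼───┤         ┃           
 ┃│ C │ MC│ MR│ M+│         ┃           
 ┗━━━━━━━━━━━━━━━━━━━━━━━━━━┛           
       ┃debug = /var/log ░┃             
       ┃log_level = 0.0.0▼┃             
       ┗━━━━━━━━━━━━━━━━━━┛             
                                        


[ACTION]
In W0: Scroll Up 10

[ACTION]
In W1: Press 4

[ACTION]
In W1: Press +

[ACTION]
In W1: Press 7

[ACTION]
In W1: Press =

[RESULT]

 ┃ Calculator               ┃           
 ┠──────────────────────────┨           
 ┃                        11┃           
 ┃┌───┬───┬───┬───┐         ┃           
 ┃│ 7 │ 8 │ 9 │ ÷ │         ┃           
 ┃├───┼───┼───┼───┤         ┃           
 ┃│ 4 │ 5 │ 6 │ × │         ┃           
 ┃├───┼───┼───┼───┤         ┃           
 ┃│ 1 │ 2 │ 3 │ - │         ┃           
 ┃├───┼───┼───┼───┤         ┃           
 ┃│ 0 │ . │ = │ + │         ┃           
 ┃├───┼───┼───┼───┤         ┃           
 ┃│ C │ MC│ MR│ M+│         ┃           
 ┗━━━━━━━━━━━━━━━━━━━━━━━━━━┛           
       ┃debug = /var/log ░┃             
       ┃log_level = 0.0.0▼┃             
       ┗━━━━━━━━━━━━━━━━━━┛             
                                        


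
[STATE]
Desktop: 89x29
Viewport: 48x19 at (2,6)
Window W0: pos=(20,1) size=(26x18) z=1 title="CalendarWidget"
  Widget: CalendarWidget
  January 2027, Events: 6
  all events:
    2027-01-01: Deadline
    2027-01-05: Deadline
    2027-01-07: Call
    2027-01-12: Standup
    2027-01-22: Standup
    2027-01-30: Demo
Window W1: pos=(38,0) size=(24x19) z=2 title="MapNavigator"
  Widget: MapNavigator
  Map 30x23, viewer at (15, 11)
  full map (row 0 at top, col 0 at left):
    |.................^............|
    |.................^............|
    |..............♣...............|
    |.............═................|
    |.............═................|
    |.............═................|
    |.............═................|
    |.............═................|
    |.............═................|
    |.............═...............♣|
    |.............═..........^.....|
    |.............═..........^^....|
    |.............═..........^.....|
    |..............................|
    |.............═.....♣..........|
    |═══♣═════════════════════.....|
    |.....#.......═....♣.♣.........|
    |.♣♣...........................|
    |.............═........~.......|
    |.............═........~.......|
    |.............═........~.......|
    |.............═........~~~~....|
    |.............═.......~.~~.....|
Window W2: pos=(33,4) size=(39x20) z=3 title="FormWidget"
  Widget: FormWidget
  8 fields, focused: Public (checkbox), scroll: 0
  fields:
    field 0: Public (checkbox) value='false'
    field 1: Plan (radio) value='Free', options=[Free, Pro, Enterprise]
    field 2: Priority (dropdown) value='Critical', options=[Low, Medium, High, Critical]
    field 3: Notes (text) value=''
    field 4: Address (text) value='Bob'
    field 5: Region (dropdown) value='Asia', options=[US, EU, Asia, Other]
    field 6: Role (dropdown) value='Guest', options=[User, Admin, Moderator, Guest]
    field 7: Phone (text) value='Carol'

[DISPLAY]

                  ┃            ┠────────────────
                  ┃ 4  5*  6  7┃> Public:     [ 
                  ┃11 12* 13 14┃  Plan:       (●
                  ┃18 19 20 21 ┃  Priority:   [C
                  ┃25 26 27 28 ┃  Notes:      [ 
                  ┃            ┃  Address:    [B
                  ┃            ┃  Region:     [A
                  ┃            ┃  Role:       [G
                  ┃            ┃  Phone:      [C
                  ┃            ┃                
                  ┃            ┃                
                  ┃            ┃                
                  ┗━━━━━━━━━━━━┃                
                               ┃                
                               ┃                
                               ┃                
                               ┃                
                               ┗━━━━━━━━━━━━━━━━
                                                


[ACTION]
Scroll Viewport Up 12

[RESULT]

                                    ┏━━━━━━━━━━━
                  ┏━━━━━━━━━━━━━━━━━┃ MapNavigat
                  ┃ CalendarWidget  ┠───────────
                  ┠─────────────────┃.........═.
                  ┃      Januar┏━━━━━━━━━━━━━━━━
                  ┃Mo Tu We Th ┃ FormWidget     
                  ┃            ┠────────────────
                  ┃ 4  5*  6  7┃> Public:     [ 
                  ┃11 12* 13 14┃  Plan:       (●
                  ┃18 19 20 21 ┃  Priority:   [C
                  ┃25 26 27 28 ┃  Notes:      [ 
                  ┃            ┃  Address:    [B
                  ┃            ┃  Region:     [A
                  ┃            ┃  Role:       [G
                  ┃            ┃  Phone:      [C
                  ┃            ┃                
                  ┃            ┃                
                  ┃            ┃                
                  ┗━━━━━━━━━━━━┃                


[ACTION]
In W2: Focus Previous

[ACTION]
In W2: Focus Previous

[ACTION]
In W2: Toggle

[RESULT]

                                    ┏━━━━━━━━━━━
                  ┏━━━━━━━━━━━━━━━━━┃ MapNavigat
                  ┃ CalendarWidget  ┠───────────
                  ┠─────────────────┃.........═.
                  ┃      Januar┏━━━━━━━━━━━━━━━━
                  ┃Mo Tu We Th ┃ FormWidget     
                  ┃            ┠────────────────
                  ┃ 4  5*  6  7┃  Public:     [ 
                  ┃11 12* 13 14┃  Plan:       (●
                  ┃18 19 20 21 ┃  Priority:   [C
                  ┃25 26 27 28 ┃  Notes:      [ 
                  ┃            ┃  Address:    [B
                  ┃            ┃  Region:     [A
                  ┃            ┃> Role:       [G
                  ┃            ┃  Phone:      [C
                  ┃            ┃                
                  ┃            ┃                
                  ┃            ┃                
                  ┗━━━━━━━━━━━━┃                


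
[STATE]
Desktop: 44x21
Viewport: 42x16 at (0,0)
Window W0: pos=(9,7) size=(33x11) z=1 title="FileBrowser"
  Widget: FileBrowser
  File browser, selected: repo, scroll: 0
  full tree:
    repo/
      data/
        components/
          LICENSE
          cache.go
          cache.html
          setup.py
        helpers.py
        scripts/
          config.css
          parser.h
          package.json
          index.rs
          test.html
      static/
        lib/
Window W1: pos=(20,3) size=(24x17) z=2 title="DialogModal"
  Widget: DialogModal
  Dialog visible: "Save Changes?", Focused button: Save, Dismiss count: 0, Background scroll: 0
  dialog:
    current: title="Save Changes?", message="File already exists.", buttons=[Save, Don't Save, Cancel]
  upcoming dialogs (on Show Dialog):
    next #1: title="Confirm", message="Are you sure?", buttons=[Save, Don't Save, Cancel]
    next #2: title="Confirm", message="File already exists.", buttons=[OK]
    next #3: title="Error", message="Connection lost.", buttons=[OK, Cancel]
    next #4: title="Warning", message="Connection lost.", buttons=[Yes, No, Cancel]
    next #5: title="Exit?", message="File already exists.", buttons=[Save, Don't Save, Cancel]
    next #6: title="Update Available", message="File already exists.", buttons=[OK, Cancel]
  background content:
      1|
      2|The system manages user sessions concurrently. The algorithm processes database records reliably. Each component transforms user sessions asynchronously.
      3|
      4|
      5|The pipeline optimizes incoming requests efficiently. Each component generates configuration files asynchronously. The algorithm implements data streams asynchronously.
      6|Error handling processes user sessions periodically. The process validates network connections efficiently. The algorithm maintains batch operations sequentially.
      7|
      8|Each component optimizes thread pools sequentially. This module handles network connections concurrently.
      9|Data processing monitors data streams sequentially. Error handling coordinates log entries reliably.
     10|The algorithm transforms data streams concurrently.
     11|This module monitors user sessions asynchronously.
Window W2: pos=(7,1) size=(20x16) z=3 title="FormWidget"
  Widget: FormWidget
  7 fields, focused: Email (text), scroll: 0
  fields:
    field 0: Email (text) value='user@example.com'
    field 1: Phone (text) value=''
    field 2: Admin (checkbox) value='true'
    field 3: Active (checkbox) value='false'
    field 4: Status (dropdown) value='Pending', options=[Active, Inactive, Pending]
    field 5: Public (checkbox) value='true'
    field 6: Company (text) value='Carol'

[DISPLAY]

                                          
       ┏━━━━━━━━━━━━━━━━━━┓               
       ┃ FormWidget       ┃               
       ┠──────────────────┨━━━━━━━━━━━━━━━
       ┃> Email:      [us]┃gModal         
       ┃  Phone:      [  ]┃───────────────
       ┃  Admin:      [x] ┃               
       ┃  Active:     [ ] ┃stem manages us
       ┃  Status:     [P▼]┃               
       ┃  Public:     [x] ┃               
       ┃  Company:    [Ca]┃─────────────┐e
       ┃                  ┃ve Changes?  │s
       ┃                  ┃e already exi│ 
       ┃                  ┃ve]  Don't Sa│i
       ┃                  ┃─────────────┘t
       ┃                  ┃gorithm transfo


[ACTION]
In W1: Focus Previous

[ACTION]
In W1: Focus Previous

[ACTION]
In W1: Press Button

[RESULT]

                                          
       ┏━━━━━━━━━━━━━━━━━━┓               
       ┃ FormWidget       ┃               
       ┠──────────────────┨━━━━━━━━━━━━━━━
       ┃> Email:      [us]┃gModal         
       ┃  Phone:      [  ]┃───────────────
       ┃  Admin:      [x] ┃               
       ┃  Active:     [ ] ┃stem manages us
       ┃  Status:     [P▼]┃               
       ┃  Public:     [x] ┃               
       ┃  Company:    [Ca]┃peline optimize
       ┃                  ┃handling proces
       ┃                  ┃               
       ┃                  ┃omponent optimi
       ┃                  ┃rocessing monit
       ┃                  ┃gorithm transfo


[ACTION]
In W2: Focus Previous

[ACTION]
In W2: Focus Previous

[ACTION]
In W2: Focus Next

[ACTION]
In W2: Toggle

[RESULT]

                                          
       ┏━━━━━━━━━━━━━━━━━━┓               
       ┃ FormWidget       ┃               
       ┠──────────────────┨━━━━━━━━━━━━━━━
       ┃  Email:      [us]┃gModal         
       ┃  Phone:      [  ]┃───────────────
       ┃  Admin:      [x] ┃               
       ┃  Active:     [ ] ┃stem manages us
       ┃  Status:     [P▼]┃               
       ┃  Public:     [x] ┃               
       ┃> Company:    [Ca]┃peline optimize
       ┃                  ┃handling proces
       ┃                  ┃               
       ┃                  ┃omponent optimi
       ┃                  ┃rocessing monit
       ┃                  ┃gorithm transfo


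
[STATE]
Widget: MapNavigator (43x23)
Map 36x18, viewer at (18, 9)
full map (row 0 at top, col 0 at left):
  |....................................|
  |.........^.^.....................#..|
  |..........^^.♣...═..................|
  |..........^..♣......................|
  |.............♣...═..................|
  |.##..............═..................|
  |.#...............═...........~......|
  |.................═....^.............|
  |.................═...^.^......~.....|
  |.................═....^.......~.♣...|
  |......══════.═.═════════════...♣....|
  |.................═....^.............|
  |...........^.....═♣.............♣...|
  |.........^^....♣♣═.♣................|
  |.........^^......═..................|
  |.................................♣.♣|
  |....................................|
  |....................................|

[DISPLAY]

                                           
                                           
   ....................................    
   .........^.^.....................#..    
   ..........^^.♣...═..................    
   ..........^..♣......................    
   .............♣...═..................    
   .##..............═..................    
   .#...............═...........~......    
   .................═....^.............    
   .................═...^.^......~.....    
   .................═@...^.......~.♣...    
   ......══════.═.═════════════...♣....    
   .................═....^.............    
   ...........^.....═♣.............♣...    
   .........^^....♣♣═.♣................    
   .........^^......═..................    
   .................................♣.♣    
   ....................................    
   ....................................    
                                           
                                           
                                           


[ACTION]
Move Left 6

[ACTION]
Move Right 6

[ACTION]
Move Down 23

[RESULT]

   .#...............═...........~......    
   .................═....^.............    
   .................═...^.^......~.....    
   .................═....^.......~.♣...    
   ......══════.═.═════════════...♣....    
   .................═....^.............    
   ...........^.....═♣.............♣...    
   .........^^....♣♣═.♣................    
   .........^^......═..................    
   .................................♣.♣    
   ....................................    
   ..................@.................    
                                           
                                           
                                           
                                           
                                           
                                           
                                           
                                           
                                           
                                           
                                           


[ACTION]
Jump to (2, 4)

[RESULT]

                                           
                                           
                                           
                                           
                                           
                                           
                                           
                   ........................
                   .........^.^............
                   ..........^^.♣...═......
                   ..........^..♣..........
                   ..@..........♣...═......
                   .##..............═......
                   .#...............═......
                   .................═....^.
                   .................═...^.^
                   .................═....^.
                   ......══════.═.═════════
                   .................═....^.
                   ...........^.....═♣.....
                   .........^^....♣♣═.♣....
                   .........^^......═......
                   ........................


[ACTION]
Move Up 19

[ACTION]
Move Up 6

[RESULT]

                                           
                                           
                                           
                                           
                                           
                                           
                                           
                                           
                                           
                                           
                                           
                   ..@.....................
                   .........^.^............
                   ..........^^.♣...═......
                   ..........^..♣..........
                   .............♣...═......
                   .##..............═......
                   .#...............═......
                   .................═....^.
                   .................═...^.^
                   .................═....^.
                   ......══════.═.═════════
                   .................═....^.


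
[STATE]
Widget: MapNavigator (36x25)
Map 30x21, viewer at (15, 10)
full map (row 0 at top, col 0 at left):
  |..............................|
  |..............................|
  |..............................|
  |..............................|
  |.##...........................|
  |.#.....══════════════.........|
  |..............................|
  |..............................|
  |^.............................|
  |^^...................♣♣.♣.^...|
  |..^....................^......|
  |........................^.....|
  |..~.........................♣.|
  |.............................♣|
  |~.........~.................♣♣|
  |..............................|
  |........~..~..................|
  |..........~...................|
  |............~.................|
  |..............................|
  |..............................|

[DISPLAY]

                                    
                                    
   ..............................   
   ..............................   
   ..............................   
   ..............................   
   .##...........................   
   .#.....══════════════.........   
   ..............................   
   ..............................   
   ^.............................   
   ^^...................♣♣.♣.^...   
   ..^............@.......^......   
   ........................^.....   
   ..~.........................♣.   
   .............................♣   
   ~.........~.................♣♣   
   ..............................   
   ........~..~..................   
   ..........~...................   
   ............~.................   
   ..............................   
   ..............................   
                                    
                                    


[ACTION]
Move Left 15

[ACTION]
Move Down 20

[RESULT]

                  ^.................
                  ^^................
                  ..^...............
                  ..................
                  ..~...............
                  ..................
                  ~.........~.......
                  ..................
                  ........~..~......
                  ..........~.......
                  ............~.....
                  ..................
                  @.................
                                    
                                    
                                    
                                    
                                    
                                    
                                    
                                    
                                    
                                    
                                    
                                    


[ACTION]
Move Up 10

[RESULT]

                                    
                                    
                  ..................
                  ..................
                  ..................
                  ..................
                  .##...............
                  .#.....═══════════
                  ..................
                  ..................
                  ^.................
                  ^^................
                  @.^...............
                  ..................
                  ..~...............
                  ..................
                  ~.........~.......
                  ..................
                  ........~..~......
                  ..........~.......
                  ............~.....
                  ..................
                  ..................
                                    
                                    


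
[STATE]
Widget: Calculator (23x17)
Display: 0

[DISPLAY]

                      0
┌───┬───┬───┬───┐      
│ 7 │ 8 │ 9 │ ÷ │      
├───┼───┼───┼───┤      
│ 4 │ 5 │ 6 │ × │      
├───┼───┼───┼───┤      
│ 1 │ 2 │ 3 │ - │      
├───┼───┼───┼───┤      
│ 0 │ . │ = │ + │      
├───┼───┼───┼───┤      
│ C │ MC│ MR│ M+│      
└───┴───┴───┴───┘      
                       
                       
                       
                       
                       


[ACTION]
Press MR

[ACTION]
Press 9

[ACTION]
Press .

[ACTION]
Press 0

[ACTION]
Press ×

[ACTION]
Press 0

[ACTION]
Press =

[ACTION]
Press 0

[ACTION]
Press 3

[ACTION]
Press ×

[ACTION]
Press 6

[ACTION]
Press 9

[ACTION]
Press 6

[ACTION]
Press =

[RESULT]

                   2088
┌───┬───┬───┬───┐      
│ 7 │ 8 │ 9 │ ÷ │      
├───┼───┼───┼───┤      
│ 4 │ 5 │ 6 │ × │      
├───┼───┼───┼───┤      
│ 1 │ 2 │ 3 │ - │      
├───┼───┼───┼───┤      
│ 0 │ . │ = │ + │      
├───┼───┼───┼───┤      
│ C │ MC│ MR│ M+│      
└───┴───┴───┴───┘      
                       
                       
                       
                       
                       
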